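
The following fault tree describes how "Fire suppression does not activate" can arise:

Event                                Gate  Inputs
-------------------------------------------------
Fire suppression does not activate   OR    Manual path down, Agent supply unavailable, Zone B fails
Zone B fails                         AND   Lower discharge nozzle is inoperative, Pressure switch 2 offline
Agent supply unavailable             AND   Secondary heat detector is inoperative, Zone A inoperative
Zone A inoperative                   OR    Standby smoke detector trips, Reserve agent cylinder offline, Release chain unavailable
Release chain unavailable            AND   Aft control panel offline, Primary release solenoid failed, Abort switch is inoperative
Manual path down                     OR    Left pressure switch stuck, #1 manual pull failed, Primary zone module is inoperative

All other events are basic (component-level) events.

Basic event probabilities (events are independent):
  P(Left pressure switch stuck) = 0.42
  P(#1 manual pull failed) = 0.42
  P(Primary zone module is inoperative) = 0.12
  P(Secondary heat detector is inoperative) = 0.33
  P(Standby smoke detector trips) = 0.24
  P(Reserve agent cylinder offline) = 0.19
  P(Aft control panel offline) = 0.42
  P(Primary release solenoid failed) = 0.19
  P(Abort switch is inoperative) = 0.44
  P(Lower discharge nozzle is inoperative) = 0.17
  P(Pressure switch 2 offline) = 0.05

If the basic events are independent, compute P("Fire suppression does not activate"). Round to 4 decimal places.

0.7458

P(Manual path down) [OR] = 1 − (1−0.42) × (1−0.42) × (1−0.12) = 0.703968
P(Release chain unavailable) [AND] = 0.42 × 0.19 × 0.44 = 0.035112
P(Zone A inoperative) [OR] = 1 − (1−0.24) × (1−0.19) × (1−0.035112) = 0.406015
P(Agent supply unavailable) [AND] = 0.33 × 0.406015 = 0.133985
P(Zone B fails) [AND] = 0.17 × 0.05 = 0.008500
P(Fire suppression does not activate) [OR] = 1 − (1−0.703968) × (1−0.133985) × (1−0.008500) = 0.745811
Rounded to 4 decimal places: P(Fire suppression does not activate) ≈ 0.7458.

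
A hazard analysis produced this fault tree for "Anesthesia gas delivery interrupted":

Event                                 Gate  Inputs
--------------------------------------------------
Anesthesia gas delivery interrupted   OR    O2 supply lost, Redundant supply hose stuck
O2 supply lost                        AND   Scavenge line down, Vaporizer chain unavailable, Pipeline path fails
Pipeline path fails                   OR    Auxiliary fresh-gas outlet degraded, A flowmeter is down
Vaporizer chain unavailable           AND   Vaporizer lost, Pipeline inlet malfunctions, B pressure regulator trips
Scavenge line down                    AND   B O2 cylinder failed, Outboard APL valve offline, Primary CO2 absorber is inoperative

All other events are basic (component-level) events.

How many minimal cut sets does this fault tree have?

3

Scavenge line down [AND]: one cut set from each child combined → 1 × 1 × 1 = 1 cut set(s).
Vaporizer chain unavailable [AND]: one cut set from each child combined → 1 × 1 × 1 = 1 cut set(s).
Pipeline path fails [OR]: union of children's cut sets → 2 cut set(s).
O2 supply lost [AND]: one cut set from each child combined → 1 × 1 × 2 = 2 cut set(s).
Anesthesia gas delivery interrupted [OR]: union of children's cut sets → 3 cut set(s).
Minimal cut sets: {Auxiliary fresh-gas outlet degraded, B O2 cylinder failed, B pressure regulator trips, Outboard APL valve offline, Pipeline inlet malfunctions, Primary CO2 absorber is inoperative, Vaporizer lost}; {A flowmeter is down, B O2 cylinder failed, B pressure regulator trips, Outboard APL valve offline, Pipeline inlet malfunctions, Primary CO2 absorber is inoperative, Vaporizer lost}; {Redundant supply hose stuck}.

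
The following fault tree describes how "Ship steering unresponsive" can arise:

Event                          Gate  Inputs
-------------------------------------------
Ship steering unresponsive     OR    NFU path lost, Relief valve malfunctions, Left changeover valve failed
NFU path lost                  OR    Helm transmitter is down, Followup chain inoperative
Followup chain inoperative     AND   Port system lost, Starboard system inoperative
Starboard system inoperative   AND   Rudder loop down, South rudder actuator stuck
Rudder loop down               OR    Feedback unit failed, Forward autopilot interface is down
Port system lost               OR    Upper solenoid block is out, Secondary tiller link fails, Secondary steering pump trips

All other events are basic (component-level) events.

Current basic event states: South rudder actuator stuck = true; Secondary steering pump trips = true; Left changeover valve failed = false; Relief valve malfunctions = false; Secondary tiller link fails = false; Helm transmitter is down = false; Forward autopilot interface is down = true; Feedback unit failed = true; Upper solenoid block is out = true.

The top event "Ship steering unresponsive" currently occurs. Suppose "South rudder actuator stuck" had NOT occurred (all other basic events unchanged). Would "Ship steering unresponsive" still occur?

No

Counterfactual: set "South rudder actuator stuck" to not occurred.
Port system lost [OR]: Upper solenoid block is out=occurs, Secondary tiller link fails=not, Secondary steering pump trips=occurs → at least one input occurs → occurs.
Rudder loop down [OR]: Feedback unit failed=occurs, Forward autopilot interface is down=occurs → at least one input occurs → occurs.
Starboard system inoperative [AND]: Rudder loop down=occurs, South rudder actuator stuck=not → not all inputs occur → does not occur.
Followup chain inoperative [AND]: Port system lost=occurs, Starboard system inoperative=not → not all inputs occur → does not occur.
NFU path lost [OR]: Helm transmitter is down=not, Followup chain inoperative=not → no input occurs → does not occur.
Ship steering unresponsive [OR]: NFU path lost=not, Relief valve malfunctions=not, Left changeover valve failed=not → no input occurs → does not occur.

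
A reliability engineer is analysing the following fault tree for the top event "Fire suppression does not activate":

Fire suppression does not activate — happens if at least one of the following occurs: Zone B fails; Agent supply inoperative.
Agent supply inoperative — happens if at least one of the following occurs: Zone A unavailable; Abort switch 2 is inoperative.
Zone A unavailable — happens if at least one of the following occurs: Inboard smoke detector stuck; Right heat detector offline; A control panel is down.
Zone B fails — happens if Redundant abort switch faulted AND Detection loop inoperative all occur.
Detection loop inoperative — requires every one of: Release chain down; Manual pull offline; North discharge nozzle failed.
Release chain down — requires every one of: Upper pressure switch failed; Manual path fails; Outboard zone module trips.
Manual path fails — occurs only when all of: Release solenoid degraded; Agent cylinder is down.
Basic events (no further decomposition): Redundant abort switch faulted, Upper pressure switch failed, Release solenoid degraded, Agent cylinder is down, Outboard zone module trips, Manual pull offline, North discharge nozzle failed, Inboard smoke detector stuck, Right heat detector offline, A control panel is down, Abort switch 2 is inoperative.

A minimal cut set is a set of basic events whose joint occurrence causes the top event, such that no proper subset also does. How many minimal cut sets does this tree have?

5

Manual path fails [AND]: one cut set from each child combined → 1 × 1 = 1 cut set(s).
Release chain down [AND]: one cut set from each child combined → 1 × 1 × 1 = 1 cut set(s).
Detection loop inoperative [AND]: one cut set from each child combined → 1 × 1 × 1 = 1 cut set(s).
Zone B fails [AND]: one cut set from each child combined → 1 × 1 = 1 cut set(s).
Zone A unavailable [OR]: union of children's cut sets → 3 cut set(s).
Agent supply inoperative [OR]: union of children's cut sets → 4 cut set(s).
Fire suppression does not activate [OR]: union of children's cut sets → 5 cut set(s).
Minimal cut sets: {Agent cylinder is down, Manual pull offline, North discharge nozzle failed, Outboard zone module trips, Redundant abort switch faulted, Release solenoid degraded, Upper pressure switch failed}; {Inboard smoke detector stuck}; {Right heat detector offline}; {A control panel is down}; {Abort switch 2 is inoperative}.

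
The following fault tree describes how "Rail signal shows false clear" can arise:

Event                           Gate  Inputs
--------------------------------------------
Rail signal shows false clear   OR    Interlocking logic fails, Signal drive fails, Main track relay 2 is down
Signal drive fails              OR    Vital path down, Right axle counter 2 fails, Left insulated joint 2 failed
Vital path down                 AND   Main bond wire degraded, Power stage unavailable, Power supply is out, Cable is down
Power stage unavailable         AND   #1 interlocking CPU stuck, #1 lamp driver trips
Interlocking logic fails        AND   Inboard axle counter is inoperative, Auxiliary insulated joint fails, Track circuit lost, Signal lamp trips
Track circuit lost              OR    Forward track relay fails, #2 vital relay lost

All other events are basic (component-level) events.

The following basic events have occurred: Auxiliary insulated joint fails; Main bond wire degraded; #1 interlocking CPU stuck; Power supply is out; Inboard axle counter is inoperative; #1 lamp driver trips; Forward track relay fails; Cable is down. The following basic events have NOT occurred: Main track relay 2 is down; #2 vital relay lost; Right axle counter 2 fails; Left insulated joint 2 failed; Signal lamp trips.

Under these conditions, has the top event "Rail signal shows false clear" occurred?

Track circuit lost [OR]: Forward track relay fails=occurs, #2 vital relay lost=not → at least one input occurs → occurs.
Interlocking logic fails [AND]: Inboard axle counter is inoperative=occurs, Auxiliary insulated joint fails=occurs, Track circuit lost=occurs, Signal lamp trips=not → not all inputs occur → does not occur.
Power stage unavailable [AND]: #1 interlocking CPU stuck=occurs, #1 lamp driver trips=occurs → all inputs occur → occurs.
Vital path down [AND]: Main bond wire degraded=occurs, Power stage unavailable=occurs, Power supply is out=occurs, Cable is down=occurs → all inputs occur → occurs.
Signal drive fails [OR]: Vital path down=occurs, Right axle counter 2 fails=not, Left insulated joint 2 failed=not → at least one input occurs → occurs.
Rail signal shows false clear [OR]: Interlocking logic fails=not, Signal drive fails=occurs, Main track relay 2 is down=not → at least one input occurs → occurs.

Yes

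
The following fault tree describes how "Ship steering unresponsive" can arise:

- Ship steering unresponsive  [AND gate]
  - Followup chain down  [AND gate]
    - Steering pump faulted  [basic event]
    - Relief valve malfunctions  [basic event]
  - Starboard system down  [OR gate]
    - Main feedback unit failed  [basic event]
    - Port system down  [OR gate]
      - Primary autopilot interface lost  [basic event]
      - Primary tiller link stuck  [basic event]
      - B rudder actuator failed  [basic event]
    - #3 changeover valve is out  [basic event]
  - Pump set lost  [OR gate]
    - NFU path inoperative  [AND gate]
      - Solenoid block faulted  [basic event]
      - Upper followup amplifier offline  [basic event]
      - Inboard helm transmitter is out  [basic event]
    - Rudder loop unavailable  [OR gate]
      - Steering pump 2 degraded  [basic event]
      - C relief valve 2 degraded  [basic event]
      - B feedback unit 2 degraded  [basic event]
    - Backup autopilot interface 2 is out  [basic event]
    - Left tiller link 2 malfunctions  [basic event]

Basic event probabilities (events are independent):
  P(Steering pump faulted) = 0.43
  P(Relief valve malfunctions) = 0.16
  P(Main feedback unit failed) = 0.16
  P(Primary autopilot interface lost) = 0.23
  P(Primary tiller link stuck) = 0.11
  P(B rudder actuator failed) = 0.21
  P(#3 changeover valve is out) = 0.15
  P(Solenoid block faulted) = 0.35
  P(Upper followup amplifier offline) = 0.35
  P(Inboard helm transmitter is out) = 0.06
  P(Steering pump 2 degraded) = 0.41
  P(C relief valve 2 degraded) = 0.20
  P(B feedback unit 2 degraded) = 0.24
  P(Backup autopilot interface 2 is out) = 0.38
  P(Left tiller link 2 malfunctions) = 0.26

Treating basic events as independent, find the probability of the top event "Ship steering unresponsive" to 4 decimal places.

P(Followup chain down) [AND] = 0.43 × 0.16 = 0.068800
P(Port system down) [OR] = 1 − (1−0.23) × (1−0.11) × (1−0.21) = 0.458613
P(Starboard system down) [OR] = 1 − (1−0.16) × (1−0.458613) × (1−0.15) = 0.613450
P(NFU path inoperative) [AND] = 0.35 × 0.35 × 0.06 = 0.007350
P(Rudder loop unavailable) [OR] = 1 − (1−0.41) × (1−0.20) × (1−0.24) = 0.641280
P(Pump set lost) [OR] = 1 − (1−0.007350) × (1−0.641280) × (1−0.38) × (1−0.26) = 0.836629
P(Ship steering unresponsive) [AND] = 0.068800 × 0.613450 × 0.836629 = 0.035310
Rounded to 4 decimal places: P(Ship steering unresponsive) ≈ 0.0353.

0.0353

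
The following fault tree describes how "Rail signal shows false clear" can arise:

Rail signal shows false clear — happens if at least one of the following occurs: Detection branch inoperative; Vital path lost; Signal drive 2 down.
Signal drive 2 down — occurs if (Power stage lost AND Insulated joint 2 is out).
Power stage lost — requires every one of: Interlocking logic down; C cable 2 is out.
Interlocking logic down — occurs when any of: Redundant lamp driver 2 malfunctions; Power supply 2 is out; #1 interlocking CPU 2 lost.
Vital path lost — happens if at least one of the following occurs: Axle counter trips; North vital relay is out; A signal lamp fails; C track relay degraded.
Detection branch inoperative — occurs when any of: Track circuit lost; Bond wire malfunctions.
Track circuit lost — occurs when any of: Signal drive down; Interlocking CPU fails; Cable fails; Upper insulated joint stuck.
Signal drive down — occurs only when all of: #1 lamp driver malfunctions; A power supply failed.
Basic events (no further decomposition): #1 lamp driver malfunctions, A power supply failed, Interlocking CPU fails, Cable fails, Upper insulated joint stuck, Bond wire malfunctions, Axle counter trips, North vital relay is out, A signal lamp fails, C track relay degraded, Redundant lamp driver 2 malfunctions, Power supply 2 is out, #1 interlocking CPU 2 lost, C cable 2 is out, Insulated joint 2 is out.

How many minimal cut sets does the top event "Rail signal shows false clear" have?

Signal drive down [AND]: one cut set from each child combined → 1 × 1 = 1 cut set(s).
Track circuit lost [OR]: union of children's cut sets → 4 cut set(s).
Detection branch inoperative [OR]: union of children's cut sets → 5 cut set(s).
Vital path lost [OR]: union of children's cut sets → 4 cut set(s).
Interlocking logic down [OR]: union of children's cut sets → 3 cut set(s).
Power stage lost [AND]: one cut set from each child combined → 3 × 1 = 3 cut set(s).
Signal drive 2 down [AND]: one cut set from each child combined → 3 × 1 = 3 cut set(s).
Rail signal shows false clear [OR]: union of children's cut sets → 12 cut set(s).

12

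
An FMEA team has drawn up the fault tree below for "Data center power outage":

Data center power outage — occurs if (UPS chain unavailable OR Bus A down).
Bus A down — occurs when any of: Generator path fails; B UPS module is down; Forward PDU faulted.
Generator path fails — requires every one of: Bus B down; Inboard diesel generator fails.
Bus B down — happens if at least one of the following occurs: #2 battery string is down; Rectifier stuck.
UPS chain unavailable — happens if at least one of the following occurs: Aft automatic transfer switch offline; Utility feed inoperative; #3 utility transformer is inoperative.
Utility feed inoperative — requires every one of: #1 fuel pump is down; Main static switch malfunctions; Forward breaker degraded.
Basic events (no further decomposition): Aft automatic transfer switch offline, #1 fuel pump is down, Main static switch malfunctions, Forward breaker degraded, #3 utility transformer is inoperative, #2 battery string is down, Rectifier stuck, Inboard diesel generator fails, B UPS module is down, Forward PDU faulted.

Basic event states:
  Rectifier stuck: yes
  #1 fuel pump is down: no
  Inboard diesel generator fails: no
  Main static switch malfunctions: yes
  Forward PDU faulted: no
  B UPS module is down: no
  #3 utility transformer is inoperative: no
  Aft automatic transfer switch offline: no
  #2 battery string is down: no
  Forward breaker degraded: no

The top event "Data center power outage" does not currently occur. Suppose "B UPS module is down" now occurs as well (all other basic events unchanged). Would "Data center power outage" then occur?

Counterfactual: set "B UPS module is down" to occurred.
Utility feed inoperative [AND]: #1 fuel pump is down=not, Main static switch malfunctions=occurs, Forward breaker degraded=not → not all inputs occur → does not occur.
UPS chain unavailable [OR]: Aft automatic transfer switch offline=not, Utility feed inoperative=not, #3 utility transformer is inoperative=not → no input occurs → does not occur.
Bus B down [OR]: #2 battery string is down=not, Rectifier stuck=occurs → at least one input occurs → occurs.
Generator path fails [AND]: Bus B down=occurs, Inboard diesel generator fails=not → not all inputs occur → does not occur.
Bus A down [OR]: Generator path fails=not, B UPS module is down=occurs, Forward PDU faulted=not → at least one input occurs → occurs.
Data center power outage [OR]: UPS chain unavailable=not, Bus A down=occurs → at least one input occurs → occurs.

Yes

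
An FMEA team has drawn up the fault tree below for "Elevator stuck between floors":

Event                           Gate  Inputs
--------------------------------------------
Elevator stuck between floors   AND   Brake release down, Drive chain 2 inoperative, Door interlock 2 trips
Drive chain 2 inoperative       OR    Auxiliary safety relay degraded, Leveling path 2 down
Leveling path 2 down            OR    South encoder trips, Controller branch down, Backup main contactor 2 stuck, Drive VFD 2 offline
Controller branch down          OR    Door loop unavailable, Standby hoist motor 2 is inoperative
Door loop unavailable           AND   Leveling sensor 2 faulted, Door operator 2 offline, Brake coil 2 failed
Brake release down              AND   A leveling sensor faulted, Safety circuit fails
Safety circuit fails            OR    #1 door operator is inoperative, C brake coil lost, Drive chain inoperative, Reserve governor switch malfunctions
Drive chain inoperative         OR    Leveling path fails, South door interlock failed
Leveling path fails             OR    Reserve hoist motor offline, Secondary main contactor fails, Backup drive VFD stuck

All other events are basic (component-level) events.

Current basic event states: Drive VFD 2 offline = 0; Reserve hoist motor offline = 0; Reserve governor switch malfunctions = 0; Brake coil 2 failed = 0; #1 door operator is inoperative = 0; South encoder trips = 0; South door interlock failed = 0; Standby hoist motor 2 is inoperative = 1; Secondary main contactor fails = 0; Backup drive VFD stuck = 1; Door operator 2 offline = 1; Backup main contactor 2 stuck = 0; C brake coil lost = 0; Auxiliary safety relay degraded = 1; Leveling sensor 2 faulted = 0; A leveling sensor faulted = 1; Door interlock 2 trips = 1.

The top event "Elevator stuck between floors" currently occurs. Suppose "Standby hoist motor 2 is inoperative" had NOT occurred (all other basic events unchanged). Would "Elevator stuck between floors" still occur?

Yes

Counterfactual: set "Standby hoist motor 2 is inoperative" to not occurred.
Leveling path fails [OR]: Reserve hoist motor offline=not, Secondary main contactor fails=not, Backup drive VFD stuck=occurs → at least one input occurs → occurs.
Drive chain inoperative [OR]: Leveling path fails=occurs, South door interlock failed=not → at least one input occurs → occurs.
Safety circuit fails [OR]: #1 door operator is inoperative=not, C brake coil lost=not, Drive chain inoperative=occurs, Reserve governor switch malfunctions=not → at least one input occurs → occurs.
Brake release down [AND]: A leveling sensor faulted=occurs, Safety circuit fails=occurs → all inputs occur → occurs.
Door loop unavailable [AND]: Leveling sensor 2 faulted=not, Door operator 2 offline=occurs, Brake coil 2 failed=not → not all inputs occur → does not occur.
Controller branch down [OR]: Door loop unavailable=not, Standby hoist motor 2 is inoperative=not → no input occurs → does not occur.
Leveling path 2 down [OR]: South encoder trips=not, Controller branch down=not, Backup main contactor 2 stuck=not, Drive VFD 2 offline=not → no input occurs → does not occur.
Drive chain 2 inoperative [OR]: Auxiliary safety relay degraded=occurs, Leveling path 2 down=not → at least one input occurs → occurs.
Elevator stuck between floors [AND]: Brake release down=occurs, Drive chain 2 inoperative=occurs, Door interlock 2 trips=occurs → all inputs occur → occurs.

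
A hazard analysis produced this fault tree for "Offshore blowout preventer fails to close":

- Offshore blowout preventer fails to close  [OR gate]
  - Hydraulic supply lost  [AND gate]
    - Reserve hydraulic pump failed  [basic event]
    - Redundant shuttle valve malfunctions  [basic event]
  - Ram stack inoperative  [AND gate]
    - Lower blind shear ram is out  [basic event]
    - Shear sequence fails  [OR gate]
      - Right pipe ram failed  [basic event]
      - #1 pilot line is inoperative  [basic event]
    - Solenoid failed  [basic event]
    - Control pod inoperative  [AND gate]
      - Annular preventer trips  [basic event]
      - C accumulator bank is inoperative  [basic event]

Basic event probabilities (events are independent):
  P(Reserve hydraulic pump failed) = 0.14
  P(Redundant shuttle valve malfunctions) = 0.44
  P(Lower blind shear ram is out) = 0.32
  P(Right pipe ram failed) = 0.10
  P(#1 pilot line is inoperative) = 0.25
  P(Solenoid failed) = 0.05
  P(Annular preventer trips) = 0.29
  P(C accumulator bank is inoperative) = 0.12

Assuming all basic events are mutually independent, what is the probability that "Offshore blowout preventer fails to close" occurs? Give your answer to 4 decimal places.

P(Hydraulic supply lost) [AND] = 0.14 × 0.44 = 0.061600
P(Shear sequence fails) [OR] = 1 − (1−0.10) × (1−0.25) = 0.325000
P(Control pod inoperative) [AND] = 0.29 × 0.12 = 0.034800
P(Ram stack inoperative) [AND] = 0.32 × 0.325000 × 0.05 × 0.034800 = 0.000181
P(Offshore blowout preventer fails to close) [OR] = 1 − (1−0.061600) × (1−0.000181) = 0.061770
Rounded to 4 decimal places: P(Offshore blowout preventer fails to close) ≈ 0.0618.

0.0618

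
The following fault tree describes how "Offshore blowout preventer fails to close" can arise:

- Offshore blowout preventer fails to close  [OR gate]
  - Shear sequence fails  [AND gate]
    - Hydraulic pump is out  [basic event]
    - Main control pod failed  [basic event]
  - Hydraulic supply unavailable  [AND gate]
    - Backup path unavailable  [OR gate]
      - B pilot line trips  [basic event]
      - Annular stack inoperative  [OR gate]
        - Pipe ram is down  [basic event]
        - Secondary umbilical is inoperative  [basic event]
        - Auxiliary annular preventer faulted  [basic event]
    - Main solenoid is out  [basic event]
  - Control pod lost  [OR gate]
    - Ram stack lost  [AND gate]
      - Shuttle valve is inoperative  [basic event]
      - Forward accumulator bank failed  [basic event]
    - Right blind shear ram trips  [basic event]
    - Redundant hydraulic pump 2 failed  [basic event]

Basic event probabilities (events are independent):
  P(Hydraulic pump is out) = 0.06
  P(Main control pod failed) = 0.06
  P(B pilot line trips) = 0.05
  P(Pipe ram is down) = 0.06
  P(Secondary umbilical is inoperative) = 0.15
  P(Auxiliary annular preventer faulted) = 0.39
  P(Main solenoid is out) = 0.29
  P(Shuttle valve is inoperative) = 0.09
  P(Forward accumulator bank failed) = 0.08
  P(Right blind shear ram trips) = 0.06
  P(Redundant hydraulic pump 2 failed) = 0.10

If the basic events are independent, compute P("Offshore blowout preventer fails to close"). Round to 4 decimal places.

P(Shear sequence fails) [AND] = 0.06 × 0.06 = 0.003600
P(Annular stack inoperative) [OR] = 1 − (1−0.06) × (1−0.15) × (1−0.39) = 0.512610
P(Backup path unavailable) [OR] = 1 − (1−0.05) × (1−0.512610) = 0.536980
P(Hydraulic supply unavailable) [AND] = 0.536980 × 0.29 = 0.155724
P(Ram stack lost) [AND] = 0.09 × 0.08 = 0.007200
P(Control pod lost) [OR] = 1 − (1−0.007200) × (1−0.06) × (1−0.10) = 0.160091
P(Offshore blowout preventer fails to close) [OR] = 1 − (1−0.003600) × (1−0.155724) × (1−0.160091) = 0.293438
Rounded to 4 decimal places: P(Offshore blowout preventer fails to close) ≈ 0.2934.

0.2934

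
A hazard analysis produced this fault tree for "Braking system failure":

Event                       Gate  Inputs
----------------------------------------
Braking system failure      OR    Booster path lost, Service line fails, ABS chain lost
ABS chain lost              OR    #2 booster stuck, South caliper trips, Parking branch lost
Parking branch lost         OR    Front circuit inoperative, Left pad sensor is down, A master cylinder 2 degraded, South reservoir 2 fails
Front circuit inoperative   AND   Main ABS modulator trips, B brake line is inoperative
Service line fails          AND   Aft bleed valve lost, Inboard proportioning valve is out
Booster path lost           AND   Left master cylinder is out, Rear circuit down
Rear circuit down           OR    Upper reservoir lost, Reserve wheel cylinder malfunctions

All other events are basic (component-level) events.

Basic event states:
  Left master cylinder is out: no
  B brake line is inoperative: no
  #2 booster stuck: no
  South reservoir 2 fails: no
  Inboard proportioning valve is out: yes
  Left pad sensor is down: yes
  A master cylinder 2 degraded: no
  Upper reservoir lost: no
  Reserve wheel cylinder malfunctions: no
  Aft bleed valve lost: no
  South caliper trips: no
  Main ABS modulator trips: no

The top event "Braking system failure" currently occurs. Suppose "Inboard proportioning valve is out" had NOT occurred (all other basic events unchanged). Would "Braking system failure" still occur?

Counterfactual: set "Inboard proportioning valve is out" to not occurred.
Rear circuit down [OR]: Upper reservoir lost=not, Reserve wheel cylinder malfunctions=not → no input occurs → does not occur.
Booster path lost [AND]: Left master cylinder is out=not, Rear circuit down=not → not all inputs occur → does not occur.
Service line fails [AND]: Aft bleed valve lost=not, Inboard proportioning valve is out=not → not all inputs occur → does not occur.
Front circuit inoperative [AND]: Main ABS modulator trips=not, B brake line is inoperative=not → not all inputs occur → does not occur.
Parking branch lost [OR]: Front circuit inoperative=not, Left pad sensor is down=occurs, A master cylinder 2 degraded=not, South reservoir 2 fails=not → at least one input occurs → occurs.
ABS chain lost [OR]: #2 booster stuck=not, South caliper trips=not, Parking branch lost=occurs → at least one input occurs → occurs.
Braking system failure [OR]: Booster path lost=not, Service line fails=not, ABS chain lost=occurs → at least one input occurs → occurs.

Yes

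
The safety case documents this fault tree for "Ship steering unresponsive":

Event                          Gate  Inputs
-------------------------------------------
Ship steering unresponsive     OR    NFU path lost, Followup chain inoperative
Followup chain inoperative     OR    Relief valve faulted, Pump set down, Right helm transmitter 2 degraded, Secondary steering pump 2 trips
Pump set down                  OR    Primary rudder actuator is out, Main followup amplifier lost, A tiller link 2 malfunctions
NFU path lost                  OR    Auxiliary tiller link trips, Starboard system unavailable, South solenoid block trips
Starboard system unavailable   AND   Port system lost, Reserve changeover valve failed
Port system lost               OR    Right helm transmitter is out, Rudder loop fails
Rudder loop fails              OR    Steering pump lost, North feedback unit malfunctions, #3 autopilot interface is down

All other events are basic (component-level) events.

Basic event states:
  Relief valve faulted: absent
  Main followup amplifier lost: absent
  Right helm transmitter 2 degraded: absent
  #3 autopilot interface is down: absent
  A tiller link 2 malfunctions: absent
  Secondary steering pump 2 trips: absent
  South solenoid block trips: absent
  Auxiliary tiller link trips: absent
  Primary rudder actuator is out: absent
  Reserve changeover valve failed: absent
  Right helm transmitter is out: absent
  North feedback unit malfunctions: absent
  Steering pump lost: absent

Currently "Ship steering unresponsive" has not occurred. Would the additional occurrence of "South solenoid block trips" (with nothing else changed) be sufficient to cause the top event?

Counterfactual: set "South solenoid block trips" to occurred.
Rudder loop fails [OR]: Steering pump lost=not, North feedback unit malfunctions=not, #3 autopilot interface is down=not → no input occurs → does not occur.
Port system lost [OR]: Right helm transmitter is out=not, Rudder loop fails=not → no input occurs → does not occur.
Starboard system unavailable [AND]: Port system lost=not, Reserve changeover valve failed=not → not all inputs occur → does not occur.
NFU path lost [OR]: Auxiliary tiller link trips=not, Starboard system unavailable=not, South solenoid block trips=occurs → at least one input occurs → occurs.
Pump set down [OR]: Primary rudder actuator is out=not, Main followup amplifier lost=not, A tiller link 2 malfunctions=not → no input occurs → does not occur.
Followup chain inoperative [OR]: Relief valve faulted=not, Pump set down=not, Right helm transmitter 2 degraded=not, Secondary steering pump 2 trips=not → no input occurs → does not occur.
Ship steering unresponsive [OR]: NFU path lost=occurs, Followup chain inoperative=not → at least one input occurs → occurs.

Yes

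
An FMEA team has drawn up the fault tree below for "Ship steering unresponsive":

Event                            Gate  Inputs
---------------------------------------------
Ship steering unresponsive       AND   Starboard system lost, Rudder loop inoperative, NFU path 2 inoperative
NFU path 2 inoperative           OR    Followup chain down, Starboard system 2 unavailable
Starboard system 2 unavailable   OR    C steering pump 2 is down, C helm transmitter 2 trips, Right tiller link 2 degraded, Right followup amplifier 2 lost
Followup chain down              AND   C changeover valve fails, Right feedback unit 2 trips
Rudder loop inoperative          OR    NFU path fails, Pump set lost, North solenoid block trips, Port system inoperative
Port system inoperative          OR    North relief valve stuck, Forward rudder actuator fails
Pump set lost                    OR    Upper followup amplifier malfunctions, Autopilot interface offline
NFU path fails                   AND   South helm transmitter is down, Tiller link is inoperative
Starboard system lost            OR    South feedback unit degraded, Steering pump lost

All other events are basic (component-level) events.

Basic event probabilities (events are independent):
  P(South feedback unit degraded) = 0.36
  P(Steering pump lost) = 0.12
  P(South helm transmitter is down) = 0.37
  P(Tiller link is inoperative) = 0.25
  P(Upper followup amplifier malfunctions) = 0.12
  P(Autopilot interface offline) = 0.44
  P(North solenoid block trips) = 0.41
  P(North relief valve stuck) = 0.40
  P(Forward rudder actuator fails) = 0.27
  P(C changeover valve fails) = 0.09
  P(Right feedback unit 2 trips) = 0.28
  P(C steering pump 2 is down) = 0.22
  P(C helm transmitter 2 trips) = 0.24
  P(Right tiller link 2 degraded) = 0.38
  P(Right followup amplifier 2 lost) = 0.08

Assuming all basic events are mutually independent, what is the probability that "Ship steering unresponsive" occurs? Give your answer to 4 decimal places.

P(Starboard system lost) [OR] = 1 − (1−0.36) × (1−0.12) = 0.436800
P(NFU path fails) [AND] = 0.37 × 0.25 = 0.092500
P(Pump set lost) [OR] = 1 − (1−0.12) × (1−0.44) = 0.507200
P(Port system inoperative) [OR] = 1 − (1−0.40) × (1−0.27) = 0.562000
P(Rudder loop inoperative) [OR] = 1 − (1−0.092500) × (1−0.507200) × (1−0.41) × (1−0.562000) = 0.884430
P(Followup chain down) [AND] = 0.09 × 0.28 = 0.025200
P(Starboard system 2 unavailable) [OR] = 1 − (1−0.22) × (1−0.24) × (1−0.38) × (1−0.08) = 0.661867
P(NFU path 2 inoperative) [OR] = 1 − (1−0.025200) × (1−0.661867) = 0.670388
P(Ship steering unresponsive) [AND] = 0.436800 × 0.884430 × 0.670388 = 0.258984
Rounded to 4 decimal places: P(Ship steering unresponsive) ≈ 0.2590.

0.2590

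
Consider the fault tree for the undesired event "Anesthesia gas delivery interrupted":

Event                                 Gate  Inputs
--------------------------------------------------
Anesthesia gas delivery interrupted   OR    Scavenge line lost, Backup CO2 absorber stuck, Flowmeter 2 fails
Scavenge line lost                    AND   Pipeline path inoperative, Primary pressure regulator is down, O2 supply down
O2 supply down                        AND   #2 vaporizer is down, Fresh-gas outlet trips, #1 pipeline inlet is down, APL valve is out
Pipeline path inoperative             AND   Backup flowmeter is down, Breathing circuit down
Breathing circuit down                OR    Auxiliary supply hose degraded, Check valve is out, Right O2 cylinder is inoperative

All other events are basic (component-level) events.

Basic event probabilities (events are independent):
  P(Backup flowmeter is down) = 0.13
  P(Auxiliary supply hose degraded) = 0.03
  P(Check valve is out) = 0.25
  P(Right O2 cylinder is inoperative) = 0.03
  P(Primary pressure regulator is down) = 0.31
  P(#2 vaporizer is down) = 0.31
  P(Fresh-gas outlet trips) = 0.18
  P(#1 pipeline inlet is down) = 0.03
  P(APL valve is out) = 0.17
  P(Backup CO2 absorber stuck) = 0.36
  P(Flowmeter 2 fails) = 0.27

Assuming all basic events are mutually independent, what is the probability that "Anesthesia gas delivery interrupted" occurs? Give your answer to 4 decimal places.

P(Breathing circuit down) [OR] = 1 − (1−0.03) × (1−0.25) × (1−0.03) = 0.294325
P(Pipeline path inoperative) [AND] = 0.13 × 0.294325 = 0.038262
P(O2 supply down) [AND] = 0.31 × 0.18 × 0.03 × 0.17 = 0.000285
P(Scavenge line lost) [AND] = 0.038262 × 0.31 × 0.000285 = 0.000003
P(Anesthesia gas delivery interrupted) [OR] = 1 − (1−0.000003) × (1−0.36) × (1−0.27) = 0.532801
Rounded to 4 decimal places: P(Anesthesia gas delivery interrupted) ≈ 0.5328.

0.5328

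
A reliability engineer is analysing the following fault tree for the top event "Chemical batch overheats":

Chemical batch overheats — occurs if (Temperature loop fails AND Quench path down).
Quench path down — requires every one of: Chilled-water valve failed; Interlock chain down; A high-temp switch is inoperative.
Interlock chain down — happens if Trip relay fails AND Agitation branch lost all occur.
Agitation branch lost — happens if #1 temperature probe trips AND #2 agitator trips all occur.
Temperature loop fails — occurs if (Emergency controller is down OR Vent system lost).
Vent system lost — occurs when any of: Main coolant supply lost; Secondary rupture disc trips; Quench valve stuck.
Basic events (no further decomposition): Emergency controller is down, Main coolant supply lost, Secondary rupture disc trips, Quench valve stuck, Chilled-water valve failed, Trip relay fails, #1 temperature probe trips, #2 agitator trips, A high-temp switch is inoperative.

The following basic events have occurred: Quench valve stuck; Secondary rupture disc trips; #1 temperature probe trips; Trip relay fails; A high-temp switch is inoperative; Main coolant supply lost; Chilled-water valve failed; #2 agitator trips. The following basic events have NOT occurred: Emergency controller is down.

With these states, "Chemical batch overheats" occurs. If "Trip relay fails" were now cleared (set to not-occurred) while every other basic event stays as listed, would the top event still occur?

Counterfactual: set "Trip relay fails" to not occurred.
Vent system lost [OR]: Main coolant supply lost=occurs, Secondary rupture disc trips=occurs, Quench valve stuck=occurs → at least one input occurs → occurs.
Temperature loop fails [OR]: Emergency controller is down=not, Vent system lost=occurs → at least one input occurs → occurs.
Agitation branch lost [AND]: #1 temperature probe trips=occurs, #2 agitator trips=occurs → all inputs occur → occurs.
Interlock chain down [AND]: Trip relay fails=not, Agitation branch lost=occurs → not all inputs occur → does not occur.
Quench path down [AND]: Chilled-water valve failed=occurs, Interlock chain down=not, A high-temp switch is inoperative=occurs → not all inputs occur → does not occur.
Chemical batch overheats [AND]: Temperature loop fails=occurs, Quench path down=not → not all inputs occur → does not occur.

No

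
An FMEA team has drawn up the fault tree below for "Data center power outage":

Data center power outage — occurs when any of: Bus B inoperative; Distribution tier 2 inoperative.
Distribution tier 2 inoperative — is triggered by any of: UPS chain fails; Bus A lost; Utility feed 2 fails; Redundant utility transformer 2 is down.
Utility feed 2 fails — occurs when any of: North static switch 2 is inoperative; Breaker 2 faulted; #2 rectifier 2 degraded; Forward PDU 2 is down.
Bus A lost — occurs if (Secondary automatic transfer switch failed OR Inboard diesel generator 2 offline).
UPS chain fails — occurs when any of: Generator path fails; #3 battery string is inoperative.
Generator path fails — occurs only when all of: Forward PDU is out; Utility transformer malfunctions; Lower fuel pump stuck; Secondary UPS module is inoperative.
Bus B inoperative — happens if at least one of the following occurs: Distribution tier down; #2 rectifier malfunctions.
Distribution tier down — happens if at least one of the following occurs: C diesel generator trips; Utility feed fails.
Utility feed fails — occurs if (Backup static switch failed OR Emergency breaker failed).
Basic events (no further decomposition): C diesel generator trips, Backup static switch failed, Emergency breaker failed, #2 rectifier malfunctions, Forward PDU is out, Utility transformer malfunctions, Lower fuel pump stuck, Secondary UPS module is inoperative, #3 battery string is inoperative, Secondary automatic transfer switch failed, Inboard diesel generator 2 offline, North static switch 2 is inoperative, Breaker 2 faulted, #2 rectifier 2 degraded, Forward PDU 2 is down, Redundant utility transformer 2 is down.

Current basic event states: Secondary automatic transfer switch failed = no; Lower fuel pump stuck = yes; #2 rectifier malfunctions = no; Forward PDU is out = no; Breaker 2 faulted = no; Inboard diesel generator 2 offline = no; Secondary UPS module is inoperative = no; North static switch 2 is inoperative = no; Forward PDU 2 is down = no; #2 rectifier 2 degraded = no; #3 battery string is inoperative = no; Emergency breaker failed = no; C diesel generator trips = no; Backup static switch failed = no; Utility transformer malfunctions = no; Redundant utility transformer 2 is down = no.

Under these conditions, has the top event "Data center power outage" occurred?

No

Utility feed fails [OR]: Backup static switch failed=not, Emergency breaker failed=not → no input occurs → does not occur.
Distribution tier down [OR]: C diesel generator trips=not, Utility feed fails=not → no input occurs → does not occur.
Bus B inoperative [OR]: Distribution tier down=not, #2 rectifier malfunctions=not → no input occurs → does not occur.
Generator path fails [AND]: Forward PDU is out=not, Utility transformer malfunctions=not, Lower fuel pump stuck=occurs, Secondary UPS module is inoperative=not → not all inputs occur → does not occur.
UPS chain fails [OR]: Generator path fails=not, #3 battery string is inoperative=not → no input occurs → does not occur.
Bus A lost [OR]: Secondary automatic transfer switch failed=not, Inboard diesel generator 2 offline=not → no input occurs → does not occur.
Utility feed 2 fails [OR]: North static switch 2 is inoperative=not, Breaker 2 faulted=not, #2 rectifier 2 degraded=not, Forward PDU 2 is down=not → no input occurs → does not occur.
Distribution tier 2 inoperative [OR]: UPS chain fails=not, Bus A lost=not, Utility feed 2 fails=not, Redundant utility transformer 2 is down=not → no input occurs → does not occur.
Data center power outage [OR]: Bus B inoperative=not, Distribution tier 2 inoperative=not → no input occurs → does not occur.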